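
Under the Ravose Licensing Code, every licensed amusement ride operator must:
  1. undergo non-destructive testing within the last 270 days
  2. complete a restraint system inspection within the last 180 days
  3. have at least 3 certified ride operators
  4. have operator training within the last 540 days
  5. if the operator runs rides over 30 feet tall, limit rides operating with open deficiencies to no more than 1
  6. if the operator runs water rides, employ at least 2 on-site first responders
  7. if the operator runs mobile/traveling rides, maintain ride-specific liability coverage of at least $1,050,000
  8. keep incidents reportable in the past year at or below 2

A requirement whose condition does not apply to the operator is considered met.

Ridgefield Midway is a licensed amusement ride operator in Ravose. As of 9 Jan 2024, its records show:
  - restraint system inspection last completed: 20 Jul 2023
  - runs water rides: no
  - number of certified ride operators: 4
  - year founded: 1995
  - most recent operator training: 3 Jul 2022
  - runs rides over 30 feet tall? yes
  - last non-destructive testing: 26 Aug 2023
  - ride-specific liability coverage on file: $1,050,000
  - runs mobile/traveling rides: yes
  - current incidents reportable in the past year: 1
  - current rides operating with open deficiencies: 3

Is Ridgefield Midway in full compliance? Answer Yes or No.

1. non-destructive testing 136 days ago vs limit 270 → met
2. restraint system inspection 173 days ago vs limit 180 → met
3. certified ride operators 4 ≥ 3 → met
4. operator training 555 days ago vs limit 540 → not met
5. condition 'runs rides over 30 feet tall' holds; rides operating with open deficiencies 3 > 1 → not met
6. condition 'runs water rides' does not hold → requirement n/a → met
7. condition 'runs mobile/traveling rides' holds; ride-specific liability coverage $1,050,000 ≥ $1,050,000 → met
8. incidents reportable in the past year 1 ≤ 2 → met
Not met: 4, 5

No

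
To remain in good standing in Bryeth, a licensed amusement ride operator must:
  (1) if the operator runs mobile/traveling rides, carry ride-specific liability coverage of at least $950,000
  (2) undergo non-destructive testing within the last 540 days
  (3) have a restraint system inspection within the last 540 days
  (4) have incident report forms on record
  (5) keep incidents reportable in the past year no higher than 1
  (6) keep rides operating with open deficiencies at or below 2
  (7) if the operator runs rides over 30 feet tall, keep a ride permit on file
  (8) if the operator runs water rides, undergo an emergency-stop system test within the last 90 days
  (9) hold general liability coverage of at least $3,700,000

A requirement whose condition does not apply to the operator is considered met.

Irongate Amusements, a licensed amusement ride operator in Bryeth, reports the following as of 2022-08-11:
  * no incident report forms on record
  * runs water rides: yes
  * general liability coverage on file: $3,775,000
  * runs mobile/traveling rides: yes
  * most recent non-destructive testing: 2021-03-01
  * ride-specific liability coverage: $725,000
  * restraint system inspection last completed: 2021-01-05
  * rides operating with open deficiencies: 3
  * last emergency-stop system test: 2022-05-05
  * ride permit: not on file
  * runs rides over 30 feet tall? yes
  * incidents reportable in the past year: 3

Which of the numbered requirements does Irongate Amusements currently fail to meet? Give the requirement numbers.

1. condition 'runs mobile/traveling rides' holds; ride-specific liability coverage $725,000 < $950,000 → not met
2. non-destructive testing 528 days ago vs limit 540 → met
3. restraint system inspection 583 days ago vs limit 540 → not met
4. incident report forms absent → not met
5. incidents reportable in the past year 3 > 1 → not met
6. rides operating with open deficiencies 3 > 2 → not met
7. condition 'runs rides over 30 feet tall' holds; ride permit absent → not met
8. condition 'runs water rides' holds; emergency-stop system test 98 days ago vs limit 90 → not met
9. general liability coverage $3,775,000 ≥ $3,700,000 → met
Not met: 1, 3, 4, 5, 6, 7, 8

1, 3, 4, 5, 6, 7, 8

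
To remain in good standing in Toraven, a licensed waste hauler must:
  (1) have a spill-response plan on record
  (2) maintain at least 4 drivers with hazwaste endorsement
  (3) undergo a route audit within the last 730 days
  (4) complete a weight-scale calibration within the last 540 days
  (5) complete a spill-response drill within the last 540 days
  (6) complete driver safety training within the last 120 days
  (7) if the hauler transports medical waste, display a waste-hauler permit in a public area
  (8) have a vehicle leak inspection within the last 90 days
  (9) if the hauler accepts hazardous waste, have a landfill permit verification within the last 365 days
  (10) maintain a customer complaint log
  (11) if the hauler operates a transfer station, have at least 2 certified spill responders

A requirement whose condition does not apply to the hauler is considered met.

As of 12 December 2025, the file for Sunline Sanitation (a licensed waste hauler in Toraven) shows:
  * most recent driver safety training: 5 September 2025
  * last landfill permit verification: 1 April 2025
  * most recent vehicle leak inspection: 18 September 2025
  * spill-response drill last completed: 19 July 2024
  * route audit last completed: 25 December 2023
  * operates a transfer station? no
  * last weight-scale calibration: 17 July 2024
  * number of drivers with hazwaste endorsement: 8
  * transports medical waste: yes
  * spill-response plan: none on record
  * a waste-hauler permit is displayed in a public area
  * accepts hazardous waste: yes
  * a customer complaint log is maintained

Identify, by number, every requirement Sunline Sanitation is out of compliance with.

1. spill-response plan absent → not met
2. drivers with hazwaste endorsement 8 ≥ 4 → met
3. route audit 718 days ago vs limit 730 → met
4. weight-scale calibration 513 days ago vs limit 540 → met
5. spill-response drill 511 days ago vs limit 540 → met
6. driver safety training 98 days ago vs limit 120 → met
7. condition 'transports medical waste' holds; waste-hauler permit present → met
8. vehicle leak inspection 85 days ago vs limit 90 → met
9. condition 'accepts hazardous waste' holds; landfill permit verification 255 days ago vs limit 365 → met
10. customer complaint log present → met
11. condition 'operates a transfer station' does not hold → requirement n/a → met
Not met: 1

1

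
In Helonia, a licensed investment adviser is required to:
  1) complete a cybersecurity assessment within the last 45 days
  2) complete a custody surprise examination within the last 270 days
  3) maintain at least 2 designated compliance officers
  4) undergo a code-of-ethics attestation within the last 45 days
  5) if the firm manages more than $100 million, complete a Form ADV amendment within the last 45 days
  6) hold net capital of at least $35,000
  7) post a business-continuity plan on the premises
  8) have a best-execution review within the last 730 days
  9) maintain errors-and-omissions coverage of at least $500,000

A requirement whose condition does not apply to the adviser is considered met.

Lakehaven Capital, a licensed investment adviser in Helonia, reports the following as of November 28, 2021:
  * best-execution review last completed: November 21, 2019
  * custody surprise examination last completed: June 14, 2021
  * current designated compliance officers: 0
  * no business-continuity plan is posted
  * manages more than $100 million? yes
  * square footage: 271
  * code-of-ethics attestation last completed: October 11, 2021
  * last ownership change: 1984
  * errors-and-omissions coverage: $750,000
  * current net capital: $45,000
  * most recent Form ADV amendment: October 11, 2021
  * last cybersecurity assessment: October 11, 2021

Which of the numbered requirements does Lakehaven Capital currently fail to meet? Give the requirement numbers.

1. cybersecurity assessment 48 days ago vs limit 45 → not met
2. custody surprise examination 167 days ago vs limit 270 → met
3. designated compliance officers 0 < 2 → not met
4. code-of-ethics attestation 48 days ago vs limit 45 → not met
5. condition 'manages more than $100 million' holds; Form ADV amendment 48 days ago vs limit 45 → not met
6. net capital $45,000 ≥ $35,000 → met
7. business-continuity plan absent → not met
8. best-execution review 738 days ago vs limit 730 → not met
9. errors-and-omissions coverage $750,000 ≥ $500,000 → met
Not met: 1, 3, 4, 5, 7, 8

1, 3, 4, 5, 7, 8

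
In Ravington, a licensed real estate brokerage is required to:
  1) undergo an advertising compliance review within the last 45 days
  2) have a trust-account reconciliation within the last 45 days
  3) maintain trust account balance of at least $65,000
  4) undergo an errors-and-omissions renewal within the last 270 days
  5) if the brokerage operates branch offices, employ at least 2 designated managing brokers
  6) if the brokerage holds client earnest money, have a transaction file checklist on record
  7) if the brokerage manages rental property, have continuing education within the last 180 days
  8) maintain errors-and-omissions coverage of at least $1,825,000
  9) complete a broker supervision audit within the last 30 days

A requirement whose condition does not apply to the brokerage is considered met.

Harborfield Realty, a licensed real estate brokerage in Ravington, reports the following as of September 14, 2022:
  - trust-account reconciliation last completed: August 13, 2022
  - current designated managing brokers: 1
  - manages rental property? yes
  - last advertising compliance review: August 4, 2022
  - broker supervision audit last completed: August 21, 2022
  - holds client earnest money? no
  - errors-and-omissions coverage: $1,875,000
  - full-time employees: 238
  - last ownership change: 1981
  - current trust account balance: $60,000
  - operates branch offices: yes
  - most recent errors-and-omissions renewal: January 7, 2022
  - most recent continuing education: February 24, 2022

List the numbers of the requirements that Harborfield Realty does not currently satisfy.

3, 5, 7

1. advertising compliance review 41 days ago vs limit 45 → met
2. trust-account reconciliation 32 days ago vs limit 45 → met
3. trust account balance $60,000 < $65,000 → not met
4. errors-and-omissions renewal 250 days ago vs limit 270 → met
5. condition 'operates branch offices' holds; designated managing brokers 1 < 2 → not met
6. condition 'holds client earnest money' does not hold → requirement n/a → met
7. condition 'manages rental property' holds; continuing education 202 days ago vs limit 180 → not met
8. errors-and-omissions coverage $1,875,000 ≥ $1,825,000 → met
9. broker supervision audit 24 days ago vs limit 30 → met
Not met: 3, 5, 7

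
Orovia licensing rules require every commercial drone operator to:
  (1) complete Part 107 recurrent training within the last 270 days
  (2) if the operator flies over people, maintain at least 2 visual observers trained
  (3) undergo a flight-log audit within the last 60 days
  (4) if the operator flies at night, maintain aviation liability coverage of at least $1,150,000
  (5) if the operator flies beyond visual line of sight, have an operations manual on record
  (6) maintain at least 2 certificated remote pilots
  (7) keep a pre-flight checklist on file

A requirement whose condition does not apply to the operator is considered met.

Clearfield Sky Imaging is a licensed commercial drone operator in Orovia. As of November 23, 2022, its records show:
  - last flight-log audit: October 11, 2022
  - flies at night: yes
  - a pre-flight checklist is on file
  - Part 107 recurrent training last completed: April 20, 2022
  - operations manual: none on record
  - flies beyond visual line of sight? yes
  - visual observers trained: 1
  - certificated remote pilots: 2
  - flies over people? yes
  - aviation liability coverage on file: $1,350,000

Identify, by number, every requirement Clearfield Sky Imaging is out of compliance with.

2, 5

1. Part 107 recurrent training 217 days ago vs limit 270 → met
2. condition 'flies over people' holds; visual observers trained 1 < 2 → not met
3. flight-log audit 43 days ago vs limit 60 → met
4. condition 'flies at night' holds; aviation liability coverage $1,350,000 ≥ $1,150,000 → met
5. condition 'flies beyond visual line of sight' holds; operations manual absent → not met
6. certificated remote pilots 2 ≥ 2 → met
7. pre-flight checklist present → met
Not met: 2, 5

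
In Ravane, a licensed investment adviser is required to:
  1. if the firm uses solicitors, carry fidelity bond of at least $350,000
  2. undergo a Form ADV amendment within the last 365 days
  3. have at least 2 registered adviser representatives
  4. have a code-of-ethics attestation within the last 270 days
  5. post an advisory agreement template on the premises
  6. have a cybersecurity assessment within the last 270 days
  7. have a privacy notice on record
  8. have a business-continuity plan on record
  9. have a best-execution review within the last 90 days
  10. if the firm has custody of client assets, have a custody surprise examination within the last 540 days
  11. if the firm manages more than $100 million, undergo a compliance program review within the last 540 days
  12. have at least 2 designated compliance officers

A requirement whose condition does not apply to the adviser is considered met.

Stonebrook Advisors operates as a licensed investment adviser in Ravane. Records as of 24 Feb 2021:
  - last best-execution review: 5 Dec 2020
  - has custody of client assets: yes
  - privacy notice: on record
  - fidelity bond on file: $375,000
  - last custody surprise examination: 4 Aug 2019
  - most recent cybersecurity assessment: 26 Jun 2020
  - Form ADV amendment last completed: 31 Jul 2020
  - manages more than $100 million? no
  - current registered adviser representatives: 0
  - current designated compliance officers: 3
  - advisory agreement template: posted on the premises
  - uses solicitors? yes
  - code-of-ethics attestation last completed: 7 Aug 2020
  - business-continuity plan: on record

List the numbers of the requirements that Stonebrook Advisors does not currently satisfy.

1. condition 'uses solicitors' holds; fidelity bond $375,000 ≥ $350,000 → met
2. Form ADV amendment 208 days ago vs limit 365 → met
3. registered adviser representatives 0 < 2 → not met
4. code-of-ethics attestation 201 days ago vs limit 270 → met
5. advisory agreement template present → met
6. cybersecurity assessment 243 days ago vs limit 270 → met
7. privacy notice present → met
8. business-continuity plan present → met
9. best-execution review 81 days ago vs limit 90 → met
10. condition 'has custody of client assets' holds; custody surprise examination 570 days ago vs limit 540 → not met
11. condition 'manages more than $100 million' does not hold → requirement n/a → met
12. designated compliance officers 3 ≥ 2 → met
Not met: 3, 10

3, 10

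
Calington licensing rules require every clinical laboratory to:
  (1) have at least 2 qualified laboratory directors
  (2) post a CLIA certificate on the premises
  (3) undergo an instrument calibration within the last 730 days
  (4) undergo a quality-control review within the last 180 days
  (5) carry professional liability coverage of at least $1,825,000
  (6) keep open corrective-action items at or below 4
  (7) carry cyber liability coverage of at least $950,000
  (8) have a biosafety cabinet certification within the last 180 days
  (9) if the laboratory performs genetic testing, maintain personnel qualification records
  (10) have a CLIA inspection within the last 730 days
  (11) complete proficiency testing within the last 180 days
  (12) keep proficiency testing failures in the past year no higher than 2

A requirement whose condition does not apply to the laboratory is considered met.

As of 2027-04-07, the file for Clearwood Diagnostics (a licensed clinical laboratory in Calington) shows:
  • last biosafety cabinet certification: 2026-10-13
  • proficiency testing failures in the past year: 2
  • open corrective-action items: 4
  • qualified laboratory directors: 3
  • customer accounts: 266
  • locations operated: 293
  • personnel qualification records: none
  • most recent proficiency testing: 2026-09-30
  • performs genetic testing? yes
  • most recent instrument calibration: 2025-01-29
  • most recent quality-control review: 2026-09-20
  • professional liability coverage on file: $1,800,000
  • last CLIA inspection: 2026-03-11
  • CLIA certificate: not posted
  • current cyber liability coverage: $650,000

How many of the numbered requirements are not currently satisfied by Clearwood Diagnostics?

1. qualified laboratory directors 3 ≥ 2 → met
2. CLIA certificate absent → not met
3. instrument calibration 798 days ago vs limit 730 → not met
4. quality-control review 199 days ago vs limit 180 → not met
5. professional liability coverage $1,800,000 < $1,825,000 → not met
6. open corrective-action items 4 ≤ 4 → met
7. cyber liability coverage $650,000 < $950,000 → not met
8. biosafety cabinet certification 176 days ago vs limit 180 → met
9. condition 'performs genetic testing' holds; personnel qualification records absent → not met
10. CLIA inspection 392 days ago vs limit 730 → met
11. proficiency testing 189 days ago vs limit 180 → not met
12. proficiency testing failures in the past year 2 ≤ 2 → met
Not met: 7 of 12

7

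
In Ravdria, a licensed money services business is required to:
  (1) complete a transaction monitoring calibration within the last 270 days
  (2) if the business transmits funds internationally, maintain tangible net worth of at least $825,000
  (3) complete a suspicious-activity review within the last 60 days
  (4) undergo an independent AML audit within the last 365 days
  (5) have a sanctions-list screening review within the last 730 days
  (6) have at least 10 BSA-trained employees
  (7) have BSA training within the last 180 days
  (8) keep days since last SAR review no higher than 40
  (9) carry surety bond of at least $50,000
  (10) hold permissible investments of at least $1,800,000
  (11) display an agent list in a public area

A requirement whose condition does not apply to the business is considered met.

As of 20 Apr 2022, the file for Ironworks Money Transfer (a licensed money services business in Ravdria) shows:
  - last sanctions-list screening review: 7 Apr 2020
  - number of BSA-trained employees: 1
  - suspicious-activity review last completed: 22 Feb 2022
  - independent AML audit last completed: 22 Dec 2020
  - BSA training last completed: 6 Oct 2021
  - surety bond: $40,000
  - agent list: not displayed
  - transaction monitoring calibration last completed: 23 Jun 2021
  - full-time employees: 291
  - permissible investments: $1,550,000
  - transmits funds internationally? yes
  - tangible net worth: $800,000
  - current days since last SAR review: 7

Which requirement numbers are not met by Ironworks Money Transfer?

1. transaction monitoring calibration 301 days ago vs limit 270 → not met
2. condition 'transmits funds internationally' holds; tangible net worth $800,000 < $825,000 → not met
3. suspicious-activity review 57 days ago vs limit 60 → met
4. independent AML audit 484 days ago vs limit 365 → not met
5. sanctions-list screening review 743 days ago vs limit 730 → not met
6. BSA-trained employees 1 < 10 → not met
7. BSA training 196 days ago vs limit 180 → not met
8. days since last SAR review 7 ≤ 40 → met
9. surety bond $40,000 < $50,000 → not met
10. permissible investments $1,550,000 < $1,800,000 → not met
11. agent list absent → not met
Not met: 1, 2, 4, 5, 6, 7, 9, 10, 11

1, 2, 4, 5, 6, 7, 9, 10, 11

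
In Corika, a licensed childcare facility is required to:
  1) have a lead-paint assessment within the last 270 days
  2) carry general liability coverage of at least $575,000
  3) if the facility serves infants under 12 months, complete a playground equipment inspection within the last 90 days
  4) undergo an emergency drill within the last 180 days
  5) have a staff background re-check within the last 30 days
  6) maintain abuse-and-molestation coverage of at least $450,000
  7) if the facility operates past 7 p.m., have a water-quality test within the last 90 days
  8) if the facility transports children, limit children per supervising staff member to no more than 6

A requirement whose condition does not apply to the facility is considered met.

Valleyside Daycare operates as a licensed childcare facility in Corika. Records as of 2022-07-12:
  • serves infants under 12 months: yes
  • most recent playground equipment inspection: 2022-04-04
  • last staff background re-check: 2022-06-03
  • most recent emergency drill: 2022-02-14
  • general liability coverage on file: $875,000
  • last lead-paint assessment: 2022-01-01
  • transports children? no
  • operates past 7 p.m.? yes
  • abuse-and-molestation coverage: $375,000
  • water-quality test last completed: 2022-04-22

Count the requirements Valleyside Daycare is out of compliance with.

1. lead-paint assessment 192 days ago vs limit 270 → met
2. general liability coverage $875,000 ≥ $575,000 → met
3. condition 'serves infants under 12 months' holds; playground equipment inspection 99 days ago vs limit 90 → not met
4. emergency drill 148 days ago vs limit 180 → met
5. staff background re-check 39 days ago vs limit 30 → not met
6. abuse-and-molestation coverage $375,000 < $450,000 → not met
7. condition 'operates past 7 p.m.' holds; water-quality test 81 days ago vs limit 90 → met
8. condition 'transports children' does not hold → requirement n/a → met
Not met: 3 of 8

3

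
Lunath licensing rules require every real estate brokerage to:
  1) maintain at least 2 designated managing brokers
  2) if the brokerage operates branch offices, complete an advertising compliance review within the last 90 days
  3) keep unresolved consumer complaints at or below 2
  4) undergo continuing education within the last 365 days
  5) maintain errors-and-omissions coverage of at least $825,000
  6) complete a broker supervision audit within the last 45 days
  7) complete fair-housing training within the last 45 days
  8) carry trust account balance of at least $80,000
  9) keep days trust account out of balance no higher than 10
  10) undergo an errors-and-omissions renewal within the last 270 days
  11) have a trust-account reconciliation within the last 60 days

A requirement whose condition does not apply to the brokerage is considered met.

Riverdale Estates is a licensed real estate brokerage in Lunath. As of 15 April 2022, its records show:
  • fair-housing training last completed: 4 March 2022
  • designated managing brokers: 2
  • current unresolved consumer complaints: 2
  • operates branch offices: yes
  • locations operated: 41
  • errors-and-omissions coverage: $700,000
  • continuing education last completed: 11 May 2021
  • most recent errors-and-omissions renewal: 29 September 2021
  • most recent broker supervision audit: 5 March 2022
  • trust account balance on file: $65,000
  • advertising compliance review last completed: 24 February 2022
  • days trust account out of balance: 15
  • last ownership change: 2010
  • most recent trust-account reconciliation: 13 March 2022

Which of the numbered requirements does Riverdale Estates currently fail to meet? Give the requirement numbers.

1. designated managing brokers 2 ≥ 2 → met
2. condition 'operates branch offices' holds; advertising compliance review 50 days ago vs limit 90 → met
3. unresolved consumer complaints 2 ≤ 2 → met
4. continuing education 339 days ago vs limit 365 → met
5. errors-and-omissions coverage $700,000 < $825,000 → not met
6. broker supervision audit 41 days ago vs limit 45 → met
7. fair-housing training 42 days ago vs limit 45 → met
8. trust account balance $65,000 < $80,000 → not met
9. days trust account out of balance 15 > 10 → not met
10. errors-and-omissions renewal 198 days ago vs limit 270 → met
11. trust-account reconciliation 33 days ago vs limit 60 → met
Not met: 5, 8, 9

5, 8, 9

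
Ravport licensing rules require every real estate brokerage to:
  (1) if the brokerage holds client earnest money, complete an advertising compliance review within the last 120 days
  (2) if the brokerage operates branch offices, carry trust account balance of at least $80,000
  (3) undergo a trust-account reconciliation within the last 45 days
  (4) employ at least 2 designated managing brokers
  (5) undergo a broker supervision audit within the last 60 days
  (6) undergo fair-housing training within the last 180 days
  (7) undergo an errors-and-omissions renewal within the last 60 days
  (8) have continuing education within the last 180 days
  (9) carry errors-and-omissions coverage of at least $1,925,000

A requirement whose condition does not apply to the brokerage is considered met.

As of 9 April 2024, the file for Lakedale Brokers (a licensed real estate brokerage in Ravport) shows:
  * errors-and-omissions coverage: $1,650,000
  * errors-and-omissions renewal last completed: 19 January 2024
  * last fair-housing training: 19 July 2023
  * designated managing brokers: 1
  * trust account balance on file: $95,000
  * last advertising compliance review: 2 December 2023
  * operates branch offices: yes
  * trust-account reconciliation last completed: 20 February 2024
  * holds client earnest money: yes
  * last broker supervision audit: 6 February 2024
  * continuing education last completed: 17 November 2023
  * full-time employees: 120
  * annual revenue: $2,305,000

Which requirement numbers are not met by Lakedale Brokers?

1, 3, 4, 5, 6, 7, 9

1. condition 'holds client earnest money' holds; advertising compliance review 129 days ago vs limit 120 → not met
2. condition 'operates branch offices' holds; trust account balance $95,000 ≥ $80,000 → met
3. trust-account reconciliation 49 days ago vs limit 45 → not met
4. designated managing brokers 1 < 2 → not met
5. broker supervision audit 63 days ago vs limit 60 → not met
6. fair-housing training 265 days ago vs limit 180 → not met
7. errors-and-omissions renewal 81 days ago vs limit 60 → not met
8. continuing education 144 days ago vs limit 180 → met
9. errors-and-omissions coverage $1,650,000 < $1,925,000 → not met
Not met: 1, 3, 4, 5, 6, 7, 9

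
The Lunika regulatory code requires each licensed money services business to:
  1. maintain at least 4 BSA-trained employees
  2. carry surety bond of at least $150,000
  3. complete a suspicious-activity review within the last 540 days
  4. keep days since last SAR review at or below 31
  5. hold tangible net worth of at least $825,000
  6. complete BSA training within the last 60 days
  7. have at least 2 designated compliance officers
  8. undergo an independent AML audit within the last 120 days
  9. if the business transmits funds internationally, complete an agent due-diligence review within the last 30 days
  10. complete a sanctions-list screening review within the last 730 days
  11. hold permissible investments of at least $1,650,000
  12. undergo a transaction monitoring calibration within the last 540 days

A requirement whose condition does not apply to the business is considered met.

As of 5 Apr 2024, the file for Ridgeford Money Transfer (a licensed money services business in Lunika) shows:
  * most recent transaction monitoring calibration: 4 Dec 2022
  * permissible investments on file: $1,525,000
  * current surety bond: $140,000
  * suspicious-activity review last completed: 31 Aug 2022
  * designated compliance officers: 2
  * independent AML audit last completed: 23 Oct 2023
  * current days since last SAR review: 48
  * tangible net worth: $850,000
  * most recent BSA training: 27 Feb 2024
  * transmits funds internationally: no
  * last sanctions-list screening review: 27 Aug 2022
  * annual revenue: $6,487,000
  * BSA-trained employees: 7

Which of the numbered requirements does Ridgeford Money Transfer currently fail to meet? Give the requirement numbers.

1. BSA-trained employees 7 ≥ 4 → met
2. surety bond $140,000 < $150,000 → not met
3. suspicious-activity review 583 days ago vs limit 540 → not met
4. days since last SAR review 48 > 31 → not met
5. tangible net worth $850,000 ≥ $825,000 → met
6. BSA training 38 days ago vs limit 60 → met
7. designated compliance officers 2 ≥ 2 → met
8. independent AML audit 165 days ago vs limit 120 → not met
9. condition 'transmits funds internationally' does not hold → requirement n/a → met
10. sanctions-list screening review 587 days ago vs limit 730 → met
11. permissible investments $1,525,000 < $1,650,000 → not met
12. transaction monitoring calibration 488 days ago vs limit 540 → met
Not met: 2, 3, 4, 8, 11

2, 3, 4, 8, 11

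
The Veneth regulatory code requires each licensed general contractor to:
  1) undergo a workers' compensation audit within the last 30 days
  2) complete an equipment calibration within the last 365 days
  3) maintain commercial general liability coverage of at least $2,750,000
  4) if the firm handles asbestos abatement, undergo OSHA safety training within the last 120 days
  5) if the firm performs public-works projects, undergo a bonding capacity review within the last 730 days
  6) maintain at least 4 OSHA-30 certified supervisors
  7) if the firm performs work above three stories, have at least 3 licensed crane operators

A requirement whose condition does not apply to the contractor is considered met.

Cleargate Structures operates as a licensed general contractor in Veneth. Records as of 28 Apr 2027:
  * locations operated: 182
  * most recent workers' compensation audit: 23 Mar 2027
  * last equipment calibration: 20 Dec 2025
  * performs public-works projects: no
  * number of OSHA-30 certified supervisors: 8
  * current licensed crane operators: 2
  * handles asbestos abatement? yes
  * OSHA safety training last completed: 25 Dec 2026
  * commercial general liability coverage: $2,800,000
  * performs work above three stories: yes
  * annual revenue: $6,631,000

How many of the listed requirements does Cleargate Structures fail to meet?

4

1. workers' compensation audit 36 days ago vs limit 30 → not met
2. equipment calibration 494 days ago vs limit 365 → not met
3. commercial general liability coverage $2,800,000 ≥ $2,750,000 → met
4. condition 'handles asbestos abatement' holds; OSHA safety training 124 days ago vs limit 120 → not met
5. condition 'performs public-works projects' does not hold → requirement n/a → met
6. OSHA-30 certified supervisors 8 ≥ 4 → met
7. condition 'performs work above three stories' holds; licensed crane operators 2 < 3 → not met
Not met: 4 of 7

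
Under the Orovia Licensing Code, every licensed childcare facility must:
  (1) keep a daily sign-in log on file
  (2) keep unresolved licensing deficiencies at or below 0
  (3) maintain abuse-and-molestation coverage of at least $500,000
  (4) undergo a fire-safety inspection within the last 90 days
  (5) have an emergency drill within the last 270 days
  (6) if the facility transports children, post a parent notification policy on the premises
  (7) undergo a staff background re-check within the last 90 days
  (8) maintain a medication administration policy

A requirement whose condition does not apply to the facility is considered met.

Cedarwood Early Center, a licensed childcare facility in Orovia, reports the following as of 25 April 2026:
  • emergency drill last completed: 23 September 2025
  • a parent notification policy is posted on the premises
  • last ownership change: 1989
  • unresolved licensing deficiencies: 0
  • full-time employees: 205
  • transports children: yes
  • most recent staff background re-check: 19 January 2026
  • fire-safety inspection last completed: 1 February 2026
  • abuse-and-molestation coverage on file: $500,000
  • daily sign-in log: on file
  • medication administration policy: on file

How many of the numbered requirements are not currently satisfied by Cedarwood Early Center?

1. daily sign-in log present → met
2. unresolved licensing deficiencies 0 ≤ 0 → met
3. abuse-and-molestation coverage $500,000 ≥ $500,000 → met
4. fire-safety inspection 83 days ago vs limit 90 → met
5. emergency drill 214 days ago vs limit 270 → met
6. condition 'transports children' holds; parent notification policy present → met
7. staff background re-check 96 days ago vs limit 90 → not met
8. medication administration policy present → met
Not met: 1 of 8

1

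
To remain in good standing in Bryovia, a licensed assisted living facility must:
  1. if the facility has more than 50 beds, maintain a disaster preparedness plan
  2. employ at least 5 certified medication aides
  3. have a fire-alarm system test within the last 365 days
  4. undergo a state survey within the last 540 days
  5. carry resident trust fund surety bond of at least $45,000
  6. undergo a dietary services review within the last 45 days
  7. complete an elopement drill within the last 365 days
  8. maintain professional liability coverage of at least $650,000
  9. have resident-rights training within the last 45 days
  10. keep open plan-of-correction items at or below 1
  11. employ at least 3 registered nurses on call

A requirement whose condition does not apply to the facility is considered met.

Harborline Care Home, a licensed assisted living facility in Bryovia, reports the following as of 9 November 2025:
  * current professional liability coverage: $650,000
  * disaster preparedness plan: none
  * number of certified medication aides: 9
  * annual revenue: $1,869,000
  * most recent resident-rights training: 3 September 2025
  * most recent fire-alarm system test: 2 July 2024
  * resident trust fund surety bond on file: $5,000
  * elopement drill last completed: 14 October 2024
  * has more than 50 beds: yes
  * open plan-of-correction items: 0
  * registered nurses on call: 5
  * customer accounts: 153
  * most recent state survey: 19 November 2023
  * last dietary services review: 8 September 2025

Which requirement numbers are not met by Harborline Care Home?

1. condition 'has more than 50 beds' holds; disaster preparedness plan absent → not met
2. certified medication aides 9 ≥ 5 → met
3. fire-alarm system test 495 days ago vs limit 365 → not met
4. state survey 721 days ago vs limit 540 → not met
5. resident trust fund surety bond $5,000 < $45,000 → not met
6. dietary services review 62 days ago vs limit 45 → not met
7. elopement drill 391 days ago vs limit 365 → not met
8. professional liability coverage $650,000 ≥ $650,000 → met
9. resident-rights training 67 days ago vs limit 45 → not met
10. open plan-of-correction items 0 ≤ 1 → met
11. registered nurses on call 5 ≥ 3 → met
Not met: 1, 3, 4, 5, 6, 7, 9

1, 3, 4, 5, 6, 7, 9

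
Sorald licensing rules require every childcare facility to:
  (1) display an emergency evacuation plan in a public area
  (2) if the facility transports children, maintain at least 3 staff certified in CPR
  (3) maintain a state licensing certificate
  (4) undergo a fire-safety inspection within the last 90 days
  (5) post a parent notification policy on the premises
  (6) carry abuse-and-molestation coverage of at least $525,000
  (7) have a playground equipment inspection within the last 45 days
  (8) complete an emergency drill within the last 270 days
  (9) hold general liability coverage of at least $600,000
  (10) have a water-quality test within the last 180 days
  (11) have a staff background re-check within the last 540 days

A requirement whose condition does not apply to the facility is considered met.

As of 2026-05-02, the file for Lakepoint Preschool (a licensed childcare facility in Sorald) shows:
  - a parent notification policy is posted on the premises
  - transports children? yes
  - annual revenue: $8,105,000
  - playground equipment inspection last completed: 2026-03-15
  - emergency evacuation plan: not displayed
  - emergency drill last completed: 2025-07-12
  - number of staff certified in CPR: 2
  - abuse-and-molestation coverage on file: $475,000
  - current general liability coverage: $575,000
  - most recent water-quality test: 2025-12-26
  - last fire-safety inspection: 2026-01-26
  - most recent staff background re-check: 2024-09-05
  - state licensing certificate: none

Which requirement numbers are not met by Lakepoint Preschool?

1, 2, 3, 4, 6, 7, 8, 9, 11

1. emergency evacuation plan absent → not met
2. condition 'transports children' holds; staff certified in CPR 2 < 3 → not met
3. state licensing certificate absent → not met
4. fire-safety inspection 96 days ago vs limit 90 → not met
5. parent notification policy present → met
6. abuse-and-molestation coverage $475,000 < $525,000 → not met
7. playground equipment inspection 48 days ago vs limit 45 → not met
8. emergency drill 294 days ago vs limit 270 → not met
9. general liability coverage $575,000 < $600,000 → not met
10. water-quality test 127 days ago vs limit 180 → met
11. staff background re-check 604 days ago vs limit 540 → not met
Not met: 1, 2, 3, 4, 6, 7, 8, 9, 11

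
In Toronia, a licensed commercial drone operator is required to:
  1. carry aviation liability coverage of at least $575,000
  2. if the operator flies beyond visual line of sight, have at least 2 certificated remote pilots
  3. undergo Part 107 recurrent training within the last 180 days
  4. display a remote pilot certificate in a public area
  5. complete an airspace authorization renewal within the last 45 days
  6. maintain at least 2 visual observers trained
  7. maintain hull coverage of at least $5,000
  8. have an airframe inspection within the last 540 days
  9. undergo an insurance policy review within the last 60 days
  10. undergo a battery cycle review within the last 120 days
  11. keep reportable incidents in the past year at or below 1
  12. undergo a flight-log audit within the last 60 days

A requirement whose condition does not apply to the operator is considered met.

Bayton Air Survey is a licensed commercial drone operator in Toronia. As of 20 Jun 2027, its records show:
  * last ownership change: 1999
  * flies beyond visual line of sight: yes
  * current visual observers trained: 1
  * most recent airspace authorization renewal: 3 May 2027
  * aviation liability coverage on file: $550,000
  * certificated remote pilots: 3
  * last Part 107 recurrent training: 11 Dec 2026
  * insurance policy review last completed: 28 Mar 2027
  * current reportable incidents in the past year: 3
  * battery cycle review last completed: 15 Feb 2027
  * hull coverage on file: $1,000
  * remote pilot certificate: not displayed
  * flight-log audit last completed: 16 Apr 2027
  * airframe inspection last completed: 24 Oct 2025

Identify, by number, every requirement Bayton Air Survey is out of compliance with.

1. aviation liability coverage $550,000 < $575,000 → not met
2. condition 'flies beyond visual line of sight' holds; certificated remote pilots 3 ≥ 2 → met
3. Part 107 recurrent training 191 days ago vs limit 180 → not met
4. remote pilot certificate absent → not met
5. airspace authorization renewal 48 days ago vs limit 45 → not met
6. visual observers trained 1 < 2 → not met
7. hull coverage $1,000 < $5,000 → not met
8. airframe inspection 604 days ago vs limit 540 → not met
9. insurance policy review 84 days ago vs limit 60 → not met
10. battery cycle review 125 days ago vs limit 120 → not met
11. reportable incidents in the past year 3 > 1 → not met
12. flight-log audit 65 days ago vs limit 60 → not met
Not met: 1, 3, 4, 5, 6, 7, 8, 9, 10, 11, 12

1, 3, 4, 5, 6, 7, 8, 9, 10, 11, 12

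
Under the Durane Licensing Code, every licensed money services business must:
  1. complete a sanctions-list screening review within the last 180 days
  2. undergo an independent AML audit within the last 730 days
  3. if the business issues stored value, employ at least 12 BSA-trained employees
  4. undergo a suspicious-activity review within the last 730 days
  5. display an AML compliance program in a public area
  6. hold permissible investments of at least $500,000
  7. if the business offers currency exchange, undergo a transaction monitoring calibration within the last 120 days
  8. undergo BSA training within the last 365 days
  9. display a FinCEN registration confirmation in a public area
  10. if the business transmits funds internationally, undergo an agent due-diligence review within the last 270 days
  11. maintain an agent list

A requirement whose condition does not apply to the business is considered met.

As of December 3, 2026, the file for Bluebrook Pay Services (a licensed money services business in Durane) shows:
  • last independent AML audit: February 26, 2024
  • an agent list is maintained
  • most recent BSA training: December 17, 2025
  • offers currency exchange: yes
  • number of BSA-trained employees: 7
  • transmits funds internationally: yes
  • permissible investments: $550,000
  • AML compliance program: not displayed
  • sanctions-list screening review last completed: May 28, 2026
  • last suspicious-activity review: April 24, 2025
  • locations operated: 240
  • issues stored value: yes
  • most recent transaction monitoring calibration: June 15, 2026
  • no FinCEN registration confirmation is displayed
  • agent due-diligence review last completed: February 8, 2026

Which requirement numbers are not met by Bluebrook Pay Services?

1, 2, 3, 5, 7, 9, 10

1. sanctions-list screening review 189 days ago vs limit 180 → not met
2. independent AML audit 1011 days ago vs limit 730 → not met
3. condition 'issues stored value' holds; BSA-trained employees 7 < 12 → not met
4. suspicious-activity review 588 days ago vs limit 730 → met
5. AML compliance program absent → not met
6. permissible investments $550,000 ≥ $500,000 → met
7. condition 'offers currency exchange' holds; transaction monitoring calibration 171 days ago vs limit 120 → not met
8. BSA training 351 days ago vs limit 365 → met
9. FinCEN registration confirmation absent → not met
10. condition 'transmits funds internationally' holds; agent due-diligence review 298 days ago vs limit 270 → not met
11. agent list present → met
Not met: 1, 2, 3, 5, 7, 9, 10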